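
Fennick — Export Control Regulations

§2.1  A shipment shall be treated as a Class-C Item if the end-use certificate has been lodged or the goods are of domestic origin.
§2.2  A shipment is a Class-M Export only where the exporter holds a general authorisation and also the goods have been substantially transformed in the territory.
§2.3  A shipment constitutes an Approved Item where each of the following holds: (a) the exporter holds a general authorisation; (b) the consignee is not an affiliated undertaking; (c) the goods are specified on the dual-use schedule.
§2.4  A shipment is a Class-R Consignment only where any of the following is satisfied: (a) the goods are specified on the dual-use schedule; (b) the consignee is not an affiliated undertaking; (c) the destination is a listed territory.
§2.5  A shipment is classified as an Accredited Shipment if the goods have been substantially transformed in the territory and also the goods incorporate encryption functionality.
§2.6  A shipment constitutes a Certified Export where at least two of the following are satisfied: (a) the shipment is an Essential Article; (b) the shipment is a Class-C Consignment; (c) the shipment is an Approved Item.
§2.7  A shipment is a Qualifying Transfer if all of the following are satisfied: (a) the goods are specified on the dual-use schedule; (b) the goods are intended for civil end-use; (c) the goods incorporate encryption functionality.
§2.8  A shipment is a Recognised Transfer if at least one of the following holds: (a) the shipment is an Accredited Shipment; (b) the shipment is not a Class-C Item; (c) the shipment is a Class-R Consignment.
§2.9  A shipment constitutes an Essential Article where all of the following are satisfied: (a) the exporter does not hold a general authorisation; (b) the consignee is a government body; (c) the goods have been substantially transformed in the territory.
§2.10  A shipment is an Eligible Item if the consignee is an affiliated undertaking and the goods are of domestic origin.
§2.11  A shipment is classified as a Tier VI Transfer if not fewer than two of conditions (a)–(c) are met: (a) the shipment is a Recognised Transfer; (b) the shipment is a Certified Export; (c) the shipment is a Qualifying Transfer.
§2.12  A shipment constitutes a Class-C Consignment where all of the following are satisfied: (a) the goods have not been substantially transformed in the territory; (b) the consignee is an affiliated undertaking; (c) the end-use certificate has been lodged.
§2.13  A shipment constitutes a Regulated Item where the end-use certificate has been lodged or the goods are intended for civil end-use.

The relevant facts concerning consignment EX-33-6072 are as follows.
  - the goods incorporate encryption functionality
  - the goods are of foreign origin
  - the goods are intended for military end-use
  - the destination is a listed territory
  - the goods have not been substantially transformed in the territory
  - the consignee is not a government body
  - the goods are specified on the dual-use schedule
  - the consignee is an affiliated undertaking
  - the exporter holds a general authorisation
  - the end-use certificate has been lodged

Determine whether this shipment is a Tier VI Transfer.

No

Under §2.5: the goods have been substantially transformed in the territory? no; and the goods incorporate encryption functionality? yes. So the shipment is not an Accredited Shipment.
Under §2.1: the end-use certificate has been lodged? yes; or the goods are of domestic origin? no. So the shipment is a Class-C Item.
Under §2.4: the goods are specified on the dual-use schedule? yes; or the consignee is not an affiliated undertaking? no; or the destination is a listed territory? yes. So the shipment is a Class-R Consignment.
Under §2.8: Accredited Shipment (§2.5)? no; or not a Class-C Item (§2.1)? no; or Class-R Consignment (§2.4)? yes. So the shipment is a Recognised Transfer.
Under §2.9: the exporter does not hold a general authorisation? no; and the consignee is a government body? no; and the goods have been substantially transformed in the territory? no. So the shipment is not an Essential Article.
Under §2.12: the goods have not been substantially transformed in the territory? yes; and the consignee is an affiliated undertaking? yes; and the end-use certificate has been lodged? yes. So the shipment is a Class-C Consignment.
Under §2.3: the exporter holds a general authorisation? yes; and the consignee is not an affiliated undertaking? no; and the goods are specified on the dual-use schedule? yes. So the shipment is not an Approved Item.
Under §2.6: Essential Article (§2.9)? no; Class-C Consignment (§2.12)? yes; Approved Item (§2.3)? no — 1 of 3 hold (need ≥2) → not satisfied.
Under §2.7: the goods are specified on the dual-use schedule? yes; and the goods are intended for civil end-use? no; and the goods incorporate encryption functionality? yes. So the shipment is not a Qualifying Transfer.
Under §2.11: Recognised Transfer (§2.8)? yes; Certified Export (§2.6)? no; Qualifying Transfer (§2.7)? no — 1 of 3 hold (need ≥2) → not satisfied.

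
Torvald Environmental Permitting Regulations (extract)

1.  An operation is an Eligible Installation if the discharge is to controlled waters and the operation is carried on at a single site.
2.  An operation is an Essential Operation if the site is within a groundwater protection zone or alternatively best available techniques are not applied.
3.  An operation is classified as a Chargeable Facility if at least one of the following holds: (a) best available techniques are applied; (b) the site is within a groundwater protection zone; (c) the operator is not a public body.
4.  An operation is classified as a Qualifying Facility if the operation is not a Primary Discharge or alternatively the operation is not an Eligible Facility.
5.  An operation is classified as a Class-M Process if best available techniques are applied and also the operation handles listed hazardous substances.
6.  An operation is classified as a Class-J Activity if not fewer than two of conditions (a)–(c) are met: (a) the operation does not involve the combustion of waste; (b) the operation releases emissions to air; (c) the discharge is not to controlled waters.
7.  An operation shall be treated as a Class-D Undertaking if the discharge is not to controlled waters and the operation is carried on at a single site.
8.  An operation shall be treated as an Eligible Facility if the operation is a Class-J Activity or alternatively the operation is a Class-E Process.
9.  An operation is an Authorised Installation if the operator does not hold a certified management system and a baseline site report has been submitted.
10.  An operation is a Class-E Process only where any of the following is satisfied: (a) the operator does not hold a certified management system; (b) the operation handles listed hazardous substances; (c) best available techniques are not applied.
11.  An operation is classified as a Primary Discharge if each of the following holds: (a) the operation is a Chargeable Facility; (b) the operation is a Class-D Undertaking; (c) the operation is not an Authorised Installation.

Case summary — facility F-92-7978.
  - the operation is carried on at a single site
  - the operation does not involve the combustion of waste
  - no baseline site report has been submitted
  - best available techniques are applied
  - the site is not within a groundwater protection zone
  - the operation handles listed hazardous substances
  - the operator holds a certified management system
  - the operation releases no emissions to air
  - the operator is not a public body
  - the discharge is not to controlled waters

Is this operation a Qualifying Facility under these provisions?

No

paragraph 3 — Chargeable Facility: [best available techniques are applied? yes] OR [the site is within a groundwater protection zone? no] OR [the operator is not a public body? yes] → satisfied.
paragraph 7 — Class-D Undertaking: [the discharge is not to controlled waters? yes] AND [the operation is carried on at a single site? yes] → satisfied.
paragraph 9 — Authorised Installation: [the operator does not hold a certified management system? no] AND [a baseline site report has been submitted? no] → not satisfied.
paragraph 11 — Primary Discharge: [Chargeable Facility (paragraph 3)? yes] AND [Class-D Undertaking (paragraph 7)? yes] AND [not an Authorised Installation (paragraph 9)? yes] → satisfied.
paragraph 6 — Class-J Activity: the operation does not involve the combustion of waste? yes; the operation releases emissions to air? no; the discharge is not to controlled waters? yes — 2 of 3 hold (need ≥2) → satisfied.
paragraph 10 — Class-E Process: [the operator does not hold a certified management system? no] OR [the operation handles listed hazardous substances? yes] OR [best available techniques are not applied? no] → satisfied.
paragraph 8 — Eligible Facility: [Class-J Activity (paragraph 6)? yes] OR [Class-E Process (paragraph 10)? yes] → satisfied.
paragraph 4 — Qualifying Facility: [not a Primary Discharge (paragraph 11)? no] OR [not an Eligible Facility (paragraph 8)? no] → not satisfied.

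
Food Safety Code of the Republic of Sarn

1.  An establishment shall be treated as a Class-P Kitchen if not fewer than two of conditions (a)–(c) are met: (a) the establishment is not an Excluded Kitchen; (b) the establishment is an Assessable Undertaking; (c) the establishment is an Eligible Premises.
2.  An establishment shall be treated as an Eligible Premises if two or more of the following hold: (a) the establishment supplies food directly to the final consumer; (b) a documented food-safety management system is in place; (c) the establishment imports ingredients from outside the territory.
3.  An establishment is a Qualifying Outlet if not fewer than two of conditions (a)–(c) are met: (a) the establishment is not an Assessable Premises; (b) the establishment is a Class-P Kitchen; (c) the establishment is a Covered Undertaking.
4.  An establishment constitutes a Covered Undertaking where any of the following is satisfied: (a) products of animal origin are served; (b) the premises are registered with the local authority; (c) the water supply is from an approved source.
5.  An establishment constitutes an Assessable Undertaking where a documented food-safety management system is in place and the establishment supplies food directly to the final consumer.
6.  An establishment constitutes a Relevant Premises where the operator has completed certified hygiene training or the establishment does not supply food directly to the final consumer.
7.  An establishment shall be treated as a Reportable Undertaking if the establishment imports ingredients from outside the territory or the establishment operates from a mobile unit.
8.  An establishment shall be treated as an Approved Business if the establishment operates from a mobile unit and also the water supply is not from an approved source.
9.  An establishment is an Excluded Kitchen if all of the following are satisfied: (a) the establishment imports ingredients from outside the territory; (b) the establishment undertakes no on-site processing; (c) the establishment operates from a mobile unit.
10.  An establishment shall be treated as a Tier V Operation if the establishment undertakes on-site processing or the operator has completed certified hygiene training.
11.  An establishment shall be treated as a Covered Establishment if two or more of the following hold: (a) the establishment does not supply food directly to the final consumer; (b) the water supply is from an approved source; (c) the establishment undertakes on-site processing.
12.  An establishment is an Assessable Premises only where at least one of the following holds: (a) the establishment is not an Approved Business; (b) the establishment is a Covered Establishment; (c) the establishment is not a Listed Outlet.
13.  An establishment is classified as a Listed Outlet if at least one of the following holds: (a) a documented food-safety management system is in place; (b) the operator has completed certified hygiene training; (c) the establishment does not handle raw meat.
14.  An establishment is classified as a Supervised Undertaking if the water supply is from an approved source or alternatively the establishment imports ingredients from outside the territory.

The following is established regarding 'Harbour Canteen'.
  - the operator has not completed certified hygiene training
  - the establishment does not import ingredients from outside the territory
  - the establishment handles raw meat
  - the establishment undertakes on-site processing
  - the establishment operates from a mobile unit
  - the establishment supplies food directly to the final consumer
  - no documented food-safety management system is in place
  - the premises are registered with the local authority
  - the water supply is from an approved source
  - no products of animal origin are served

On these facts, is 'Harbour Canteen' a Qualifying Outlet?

paragraph 8 — Approved Business: [the establishment operates from a mobile unit? yes] AND [the water supply is not from an approved source? no] → not satisfied.
paragraph 11 — Covered Establishment: the establishment does not supply food directly to the final consumer? no; the water supply is from an approved source? yes; the establishment undertakes on-site processing? yes — 2 of 3 hold (need ≥2) → satisfied.
paragraph 13 — Listed Outlet: [a documented food-safety management system is in place? no] OR [the operator has completed certified hygiene training? no] OR [the establishment does not handle raw meat? no] → not satisfied.
paragraph 12 — Assessable Premises: [not an Approved Business (paragraph 8)? yes] OR [Covered Establishment (paragraph 11)? yes] OR [not a Listed Outlet (paragraph 13)? yes] → satisfied.
paragraph 9 — Excluded Kitchen: [the establishment imports ingredients from outside the territory? no] AND [the establishment undertakes no on-site processing? no] AND [the establishment operates from a mobile unit? yes] → not satisfied.
paragraph 5 — Assessable Undertaking: [a documented food-safety management system is in place? no] AND [the establishment supplies food directly to the final consumer? yes] → not satisfied.
paragraph 2 — Eligible Premises: the establishment supplies food directly to the final consumer? yes; a documented food-safety management system is in place? no; the establishment imports ingredients from outside the territory? no — 1 of 3 hold (need ≥2) → not satisfied.
paragraph 1 — Class-P Kitchen: not an Excluded Kitchen (paragraph 9)? yes; Assessable Undertaking (paragraph 5)? no; Eligible Premises (paragraph 2)? no — 1 of 3 hold (need ≥2) → not satisfied.
paragraph 4 — Covered Undertaking: [products of animal origin are served? no] OR [the premises are registered with the local authority? yes] OR [the water supply is from an approved source? yes] → satisfied.
paragraph 3 — Qualifying Outlet: not an Assessable Premises (paragraph 12)? no; Class-P Kitchen (paragraph 1)? no; Covered Undertaking (paragraph 4)? yes — 1 of 3 hold (need ≥2) → not satisfied.

No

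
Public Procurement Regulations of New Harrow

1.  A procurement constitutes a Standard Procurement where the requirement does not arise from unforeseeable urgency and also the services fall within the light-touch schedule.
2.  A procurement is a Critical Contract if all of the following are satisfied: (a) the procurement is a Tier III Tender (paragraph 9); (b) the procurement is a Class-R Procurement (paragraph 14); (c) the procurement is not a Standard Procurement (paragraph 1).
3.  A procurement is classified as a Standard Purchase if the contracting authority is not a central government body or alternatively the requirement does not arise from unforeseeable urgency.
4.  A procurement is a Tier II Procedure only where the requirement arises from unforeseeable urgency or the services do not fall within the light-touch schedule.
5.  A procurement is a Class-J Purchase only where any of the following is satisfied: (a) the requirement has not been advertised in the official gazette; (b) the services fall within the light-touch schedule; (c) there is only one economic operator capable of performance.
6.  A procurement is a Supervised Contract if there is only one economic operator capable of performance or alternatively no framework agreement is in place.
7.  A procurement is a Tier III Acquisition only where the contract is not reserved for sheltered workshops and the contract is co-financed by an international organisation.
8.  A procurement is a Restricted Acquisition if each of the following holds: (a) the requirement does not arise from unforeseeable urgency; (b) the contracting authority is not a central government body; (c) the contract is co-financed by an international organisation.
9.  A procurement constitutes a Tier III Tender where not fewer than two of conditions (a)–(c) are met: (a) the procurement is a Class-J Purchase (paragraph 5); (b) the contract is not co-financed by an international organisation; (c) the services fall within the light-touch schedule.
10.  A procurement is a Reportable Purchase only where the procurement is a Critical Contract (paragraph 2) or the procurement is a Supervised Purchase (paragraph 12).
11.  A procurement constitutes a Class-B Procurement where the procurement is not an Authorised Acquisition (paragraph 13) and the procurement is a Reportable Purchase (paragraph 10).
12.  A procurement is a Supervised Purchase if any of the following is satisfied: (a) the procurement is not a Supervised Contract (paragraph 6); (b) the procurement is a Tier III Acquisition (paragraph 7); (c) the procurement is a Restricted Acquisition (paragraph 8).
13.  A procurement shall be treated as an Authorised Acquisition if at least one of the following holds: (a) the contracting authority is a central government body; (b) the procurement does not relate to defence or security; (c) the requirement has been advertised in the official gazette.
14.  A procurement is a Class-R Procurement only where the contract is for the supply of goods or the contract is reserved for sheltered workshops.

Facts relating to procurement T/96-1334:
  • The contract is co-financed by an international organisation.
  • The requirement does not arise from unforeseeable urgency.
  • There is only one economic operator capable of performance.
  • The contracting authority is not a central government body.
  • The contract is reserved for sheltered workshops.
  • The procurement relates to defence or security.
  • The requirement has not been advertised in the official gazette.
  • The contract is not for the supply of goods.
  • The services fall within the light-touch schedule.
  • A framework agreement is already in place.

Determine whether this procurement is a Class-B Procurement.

Under paragraph 13: the contracting authority is a central government body? no; or the procurement does not relate to defence or security? no; or the requirement has been advertised in the official gazette? no. So the procurement is not an Authorised Acquisition.
Under paragraph 5: the requirement has not been advertised in the official gazette? yes; or the services fall within the light-touch schedule? yes; or there is only one economic operator capable of performance? yes. So the procurement is a Class-J Purchase.
Under paragraph 9: Class-J Purchase (paragraph 5)? yes; the contract is not co-financed by an international organisation? no; the services fall within the light-touch schedule? yes — 2 of 3 hold (need ≥2) → satisfied.
Under paragraph 14: the contract is for the supply of goods? no; or the contract is reserved for sheltered workshops? yes. So the procurement is a Class-R Procurement.
Under paragraph 1: the requirement does not arise from unforeseeable urgency? yes; and the services fall within the light-touch schedule? yes. So the procurement is a Standard Procurement.
Under paragraph 2: Tier III Tender (paragraph 9)? yes; and Class-R Procurement (paragraph 14)? yes; and not a Standard Procurement (paragraph 1)? no. So the procurement is not a Critical Contract.
Under paragraph 6: there is only one economic operator capable of performance? yes; or no framework agreement is in place? no. So the procurement is a Supervised Contract.
Under paragraph 7: the contract is not reserved for sheltered workshops? no; and the contract is co-financed by an international organisation? yes. So the procurement is not a Tier III Acquisition.
Under paragraph 8: the requirement does not arise from unforeseeable urgency? yes; and the contracting authority is not a central government body? yes; and the contract is co-financed by an international organisation? yes. So the procurement is a Restricted Acquisition.
Under paragraph 12: not a Supervised Contract (paragraph 6)? no; or Tier III Acquisition (paragraph 7)? no; or Restricted Acquisition (paragraph 8)? yes. So the procurement is a Supervised Purchase.
Under paragraph 10: Critical Contract (paragraph 2)? no; or Supervised Purchase (paragraph 12)? yes. So the procurement is a Reportable Purchase.
Under paragraph 11: not an Authorised Acquisition (paragraph 13)? yes; and Reportable Purchase (paragraph 10)? yes. So the procurement is a Class-B Procurement.

Yes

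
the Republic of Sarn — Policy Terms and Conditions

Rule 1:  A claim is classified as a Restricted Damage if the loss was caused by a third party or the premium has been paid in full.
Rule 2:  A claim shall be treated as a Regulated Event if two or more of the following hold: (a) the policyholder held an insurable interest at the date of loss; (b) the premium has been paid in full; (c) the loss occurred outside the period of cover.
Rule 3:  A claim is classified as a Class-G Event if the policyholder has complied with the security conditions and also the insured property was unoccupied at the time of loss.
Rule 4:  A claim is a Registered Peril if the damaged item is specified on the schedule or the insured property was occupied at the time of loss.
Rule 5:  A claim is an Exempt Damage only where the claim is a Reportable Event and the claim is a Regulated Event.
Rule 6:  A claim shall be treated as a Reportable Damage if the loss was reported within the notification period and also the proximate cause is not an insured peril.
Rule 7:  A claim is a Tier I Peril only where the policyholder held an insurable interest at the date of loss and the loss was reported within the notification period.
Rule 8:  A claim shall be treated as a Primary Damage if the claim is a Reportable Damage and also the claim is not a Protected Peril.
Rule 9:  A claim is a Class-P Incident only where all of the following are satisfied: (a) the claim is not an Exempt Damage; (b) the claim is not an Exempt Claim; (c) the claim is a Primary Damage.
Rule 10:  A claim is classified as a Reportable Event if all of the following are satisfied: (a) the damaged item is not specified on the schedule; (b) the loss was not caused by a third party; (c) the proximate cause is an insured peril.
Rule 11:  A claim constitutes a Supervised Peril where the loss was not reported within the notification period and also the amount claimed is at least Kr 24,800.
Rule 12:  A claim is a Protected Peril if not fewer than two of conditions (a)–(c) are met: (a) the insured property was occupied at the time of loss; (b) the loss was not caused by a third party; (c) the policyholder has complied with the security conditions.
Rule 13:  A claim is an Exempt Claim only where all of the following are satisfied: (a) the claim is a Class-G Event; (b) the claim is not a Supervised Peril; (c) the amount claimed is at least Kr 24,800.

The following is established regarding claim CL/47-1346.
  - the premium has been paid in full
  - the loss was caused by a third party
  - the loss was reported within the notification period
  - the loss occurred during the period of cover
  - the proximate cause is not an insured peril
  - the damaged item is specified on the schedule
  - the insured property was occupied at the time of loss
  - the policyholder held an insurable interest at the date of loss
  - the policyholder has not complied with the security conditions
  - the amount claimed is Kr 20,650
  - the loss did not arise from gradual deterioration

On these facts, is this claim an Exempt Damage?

Under rule 10: the damaged item is not specified on the schedule? no; and the loss was not caused by a third party? no; and the proximate cause is an insured peril? no. So the claim is not a Reportable Event.
Under rule 2: the policyholder held an insurable interest at the date of loss? yes; the premium has been paid in full? yes; the loss occurred outside the period of cover? no — 2 of 3 hold (need ≥2) → satisfied.
Under rule 5: Reportable Event (rule 10)? no; and Regulated Event (rule 2)? yes. So the claim is not an Exempt Damage.

No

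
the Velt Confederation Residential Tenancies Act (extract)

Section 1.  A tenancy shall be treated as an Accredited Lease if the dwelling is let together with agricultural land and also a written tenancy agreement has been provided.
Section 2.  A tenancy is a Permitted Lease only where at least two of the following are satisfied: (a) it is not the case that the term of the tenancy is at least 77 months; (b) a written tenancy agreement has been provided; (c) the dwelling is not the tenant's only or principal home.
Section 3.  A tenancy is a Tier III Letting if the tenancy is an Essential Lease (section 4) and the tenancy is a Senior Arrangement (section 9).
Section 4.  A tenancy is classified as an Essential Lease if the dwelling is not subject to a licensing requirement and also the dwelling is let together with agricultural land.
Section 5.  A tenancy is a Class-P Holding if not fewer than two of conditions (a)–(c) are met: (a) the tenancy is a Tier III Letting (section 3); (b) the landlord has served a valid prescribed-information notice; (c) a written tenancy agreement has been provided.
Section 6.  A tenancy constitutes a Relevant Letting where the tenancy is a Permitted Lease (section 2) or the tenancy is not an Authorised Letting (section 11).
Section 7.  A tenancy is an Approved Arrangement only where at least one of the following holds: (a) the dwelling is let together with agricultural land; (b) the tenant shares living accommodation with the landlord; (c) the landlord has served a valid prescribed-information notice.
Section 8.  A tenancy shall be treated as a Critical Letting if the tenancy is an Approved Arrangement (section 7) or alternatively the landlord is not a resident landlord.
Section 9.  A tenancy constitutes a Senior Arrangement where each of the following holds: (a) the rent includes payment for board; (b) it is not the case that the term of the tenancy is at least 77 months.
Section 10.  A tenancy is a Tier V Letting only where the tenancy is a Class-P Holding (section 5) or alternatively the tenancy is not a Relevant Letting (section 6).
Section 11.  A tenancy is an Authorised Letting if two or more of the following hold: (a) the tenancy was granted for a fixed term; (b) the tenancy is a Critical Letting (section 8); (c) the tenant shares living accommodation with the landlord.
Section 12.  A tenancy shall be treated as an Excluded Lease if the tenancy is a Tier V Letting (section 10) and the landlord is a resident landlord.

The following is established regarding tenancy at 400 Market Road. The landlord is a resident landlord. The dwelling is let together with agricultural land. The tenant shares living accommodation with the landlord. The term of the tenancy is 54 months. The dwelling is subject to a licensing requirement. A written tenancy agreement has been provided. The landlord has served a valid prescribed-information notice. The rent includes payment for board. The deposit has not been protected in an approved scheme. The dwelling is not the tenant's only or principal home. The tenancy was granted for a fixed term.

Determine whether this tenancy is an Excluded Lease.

section 4 — Essential Lease: [the dwelling is not subject to a licensing requirement? no] AND [the dwelling is let together with agricultural land? yes] → not satisfied.
section 9 — Senior Arrangement: [the rent includes payment for board? yes] AND [term of the tenancy: 54 months ≥ 77 months? no, so negated condition yes] → satisfied.
section 3 — Tier III Letting: [Essential Lease (section 4)? no] AND [Senior Arrangement (section 9)? yes] → not satisfied.
section 5 — Class-P Holding: Tier III Letting (section 3)? no; the landlord has served a valid prescribed-information notice? yes; a written tenancy agreement has been provided? yes — 2 of 3 hold (need ≥2) → satisfied.
section 2 — Permitted Lease: term of the tenancy: 54 months ≥ 77 months? no, so negated condition yes; a written tenancy agreement has been provided? yes; the dwelling is not the tenant's only or principal home? yes — 3 of 3 hold (need ≥2) → satisfied.
section 7 — Approved Arrangement: [the dwelling is let together with agricultural land? yes] OR [the tenant shares living accommodation with the landlord? yes] OR [the landlord has served a valid prescribed-information notice? yes] → satisfied.
section 8 — Critical Letting: [Approved Arrangement (section 7)? yes] OR [the landlord is not a resident landlord? no] → satisfied.
section 11 — Authorised Letting: the tenancy was granted for a fixed term? yes; Critical Letting (section 8)? yes; the tenant shares living accommodation with the landlord? yes — 3 of 3 hold (need ≥2) → satisfied.
section 6 — Relevant Letting: [Permitted Lease (section 2)? yes] OR [not an Authorised Letting (section 11)? no] → satisfied.
section 10 — Tier V Letting: [Class-P Holding (section 5)? yes] OR [not a Relevant Letting (section 6)? no] → satisfied.
section 12 — Excluded Lease: [Tier V Letting (section 10)? yes] AND [the landlord is a resident landlord? yes] → satisfied.

Yes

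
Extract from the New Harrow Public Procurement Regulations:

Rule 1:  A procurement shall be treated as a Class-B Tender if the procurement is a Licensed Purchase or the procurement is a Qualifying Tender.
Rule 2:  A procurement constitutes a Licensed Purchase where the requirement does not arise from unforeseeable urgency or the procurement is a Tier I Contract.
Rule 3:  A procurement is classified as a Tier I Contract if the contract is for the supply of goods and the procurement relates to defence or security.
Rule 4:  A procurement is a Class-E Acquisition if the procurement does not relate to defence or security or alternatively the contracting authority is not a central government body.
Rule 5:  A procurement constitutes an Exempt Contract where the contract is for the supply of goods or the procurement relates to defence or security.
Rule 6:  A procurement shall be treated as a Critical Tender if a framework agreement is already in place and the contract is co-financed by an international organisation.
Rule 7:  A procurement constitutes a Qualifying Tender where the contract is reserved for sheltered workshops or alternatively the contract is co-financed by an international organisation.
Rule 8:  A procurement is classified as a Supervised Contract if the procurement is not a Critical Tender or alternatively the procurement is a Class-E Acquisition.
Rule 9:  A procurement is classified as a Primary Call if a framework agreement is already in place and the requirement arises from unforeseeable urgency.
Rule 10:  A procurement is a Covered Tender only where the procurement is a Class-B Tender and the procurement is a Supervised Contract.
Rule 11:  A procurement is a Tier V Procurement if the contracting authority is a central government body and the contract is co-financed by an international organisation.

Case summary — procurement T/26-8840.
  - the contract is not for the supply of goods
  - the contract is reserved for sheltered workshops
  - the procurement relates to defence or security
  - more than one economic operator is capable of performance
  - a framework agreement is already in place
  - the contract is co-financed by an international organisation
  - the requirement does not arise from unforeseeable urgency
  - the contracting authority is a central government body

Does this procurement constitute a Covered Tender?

No

rule 3 — Tier I Contract: [the contract is for the supply of goods? no] AND [the procurement relates to defence or security? yes] → not satisfied.
rule 2 — Licensed Purchase: [the requirement does not arise from unforeseeable urgency? yes] OR [Tier I Contract (rule 3)? no] → satisfied.
rule 7 — Qualifying Tender: [the contract is reserved for sheltered workshops? yes] OR [the contract is co-financed by an international organisation? yes] → satisfied.
rule 1 — Class-B Tender: [Licensed Purchase (rule 2)? yes] OR [Qualifying Tender (rule 7)? yes] → satisfied.
rule 6 — Critical Tender: [a framework agreement is already in place? yes] AND [the contract is co-financed by an international organisation? yes] → satisfied.
rule 4 — Class-E Acquisition: [the procurement does not relate to defence or security? no] OR [the contracting authority is not a central government body? no] → not satisfied.
rule 8 — Supervised Contract: [not a Critical Tender (rule 6)? no] OR [Class-E Acquisition (rule 4)? no] → not satisfied.
rule 10 — Covered Tender: [Class-B Tender (rule 1)? yes] AND [Supervised Contract (rule 8)? no] → not satisfied.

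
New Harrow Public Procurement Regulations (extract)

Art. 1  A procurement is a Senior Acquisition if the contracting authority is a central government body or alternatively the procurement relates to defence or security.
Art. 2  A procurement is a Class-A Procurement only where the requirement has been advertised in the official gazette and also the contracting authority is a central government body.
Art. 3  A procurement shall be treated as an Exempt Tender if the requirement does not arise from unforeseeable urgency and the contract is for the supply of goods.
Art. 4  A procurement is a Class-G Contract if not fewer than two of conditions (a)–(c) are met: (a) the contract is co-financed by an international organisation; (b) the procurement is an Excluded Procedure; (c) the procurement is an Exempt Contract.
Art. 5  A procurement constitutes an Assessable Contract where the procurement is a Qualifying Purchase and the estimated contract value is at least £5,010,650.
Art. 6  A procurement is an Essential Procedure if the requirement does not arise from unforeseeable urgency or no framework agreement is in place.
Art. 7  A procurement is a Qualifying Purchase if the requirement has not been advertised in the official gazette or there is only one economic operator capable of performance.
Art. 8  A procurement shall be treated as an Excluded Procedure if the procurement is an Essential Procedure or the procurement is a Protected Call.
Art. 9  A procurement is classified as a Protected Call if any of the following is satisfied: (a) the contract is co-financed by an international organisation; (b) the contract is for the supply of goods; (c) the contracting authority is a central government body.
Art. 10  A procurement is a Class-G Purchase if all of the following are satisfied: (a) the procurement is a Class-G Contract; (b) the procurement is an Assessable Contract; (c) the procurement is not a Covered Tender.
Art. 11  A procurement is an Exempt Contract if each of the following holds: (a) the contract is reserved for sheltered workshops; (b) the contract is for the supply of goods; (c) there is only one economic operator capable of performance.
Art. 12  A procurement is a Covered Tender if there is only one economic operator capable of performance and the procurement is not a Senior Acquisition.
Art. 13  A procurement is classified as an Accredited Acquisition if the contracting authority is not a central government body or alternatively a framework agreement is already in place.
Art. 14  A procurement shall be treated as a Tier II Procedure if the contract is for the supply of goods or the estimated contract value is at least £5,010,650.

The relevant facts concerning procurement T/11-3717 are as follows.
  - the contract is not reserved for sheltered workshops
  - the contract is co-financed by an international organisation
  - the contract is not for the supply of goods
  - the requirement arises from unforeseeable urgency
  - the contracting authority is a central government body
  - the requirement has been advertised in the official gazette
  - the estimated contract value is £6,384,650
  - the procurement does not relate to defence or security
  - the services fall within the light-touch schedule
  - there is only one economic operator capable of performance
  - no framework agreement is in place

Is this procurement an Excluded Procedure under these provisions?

article 6 — Essential Procedure: [the requirement does not arise from unforeseeable urgency? no] OR [no framework agreement is in place? yes] → satisfied.
article 9 — Protected Call: [the contract is co-financed by an international organisation? yes] OR [the contract is for the supply of goods? no] OR [the contracting authority is a central government body? yes] → satisfied.
article 8 — Excluded Procedure: [Essential Procedure (article 6)? yes] OR [Protected Call (article 9)? yes] → satisfied.

Yes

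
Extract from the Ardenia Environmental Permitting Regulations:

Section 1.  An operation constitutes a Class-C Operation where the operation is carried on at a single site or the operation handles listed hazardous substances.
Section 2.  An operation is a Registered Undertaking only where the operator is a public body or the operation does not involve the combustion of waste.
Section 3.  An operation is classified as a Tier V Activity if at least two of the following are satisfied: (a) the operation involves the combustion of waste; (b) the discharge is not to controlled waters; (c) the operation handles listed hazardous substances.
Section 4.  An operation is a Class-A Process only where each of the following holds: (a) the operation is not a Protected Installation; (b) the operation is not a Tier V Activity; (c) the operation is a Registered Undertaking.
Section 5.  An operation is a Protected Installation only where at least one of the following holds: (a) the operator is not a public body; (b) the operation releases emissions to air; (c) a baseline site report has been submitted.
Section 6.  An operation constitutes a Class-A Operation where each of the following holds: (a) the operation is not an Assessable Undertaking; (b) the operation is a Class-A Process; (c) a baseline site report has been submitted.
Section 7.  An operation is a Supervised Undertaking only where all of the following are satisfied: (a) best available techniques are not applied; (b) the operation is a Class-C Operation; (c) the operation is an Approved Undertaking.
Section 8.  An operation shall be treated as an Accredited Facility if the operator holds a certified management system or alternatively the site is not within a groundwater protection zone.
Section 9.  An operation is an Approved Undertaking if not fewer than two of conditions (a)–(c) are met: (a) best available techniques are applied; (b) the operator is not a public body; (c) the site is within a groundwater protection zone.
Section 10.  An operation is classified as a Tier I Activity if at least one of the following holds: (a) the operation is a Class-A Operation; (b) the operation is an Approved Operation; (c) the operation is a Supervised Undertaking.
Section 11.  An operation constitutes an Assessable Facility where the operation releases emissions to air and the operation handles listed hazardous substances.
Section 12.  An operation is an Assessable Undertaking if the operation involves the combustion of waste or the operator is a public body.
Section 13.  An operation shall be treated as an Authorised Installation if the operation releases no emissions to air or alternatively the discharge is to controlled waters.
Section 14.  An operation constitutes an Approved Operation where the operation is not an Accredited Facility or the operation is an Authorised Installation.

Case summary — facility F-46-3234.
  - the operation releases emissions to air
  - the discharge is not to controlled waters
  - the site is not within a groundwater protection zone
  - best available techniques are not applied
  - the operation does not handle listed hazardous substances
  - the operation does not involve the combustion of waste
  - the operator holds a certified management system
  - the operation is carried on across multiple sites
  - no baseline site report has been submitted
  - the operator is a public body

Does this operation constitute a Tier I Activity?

No

Under section 12: the operation involves the combustion of waste? no; or the operator is a public body? yes. So the operation is an Assessable Undertaking.
Under section 5: the operator is not a public body? no; or the operation releases emissions to air? yes; or a baseline site report has been submitted? no. So the operation is a Protected Installation.
Under section 3: the operation involves the combustion of waste? no; the discharge is not to controlled waters? yes; the operation handles listed hazardous substances? no — 1 of 3 hold (need ≥2) → not satisfied.
Under section 2: the operator is a public body? yes; or the operation does not involve the combustion of waste? yes. So the operation is a Registered Undertaking.
Under section 4: not a Protected Installation (section 5)? no; and not a Tier V Activity (section 3)? yes; and Registered Undertaking (section 2)? yes. So the operation is not a Class-A Process.
Under section 6: not an Assessable Undertaking (section 12)? no; and Class-A Process (section 4)? no; and a baseline site report has been submitted? no. So the operation is not a Class-A Operation.
Under section 8: the operator holds a certified management system? yes; or the site is not within a groundwater protection zone? yes. So the operation is an Accredited Facility.
Under section 13: the operation releases no emissions to air? no; or the discharge is to controlled waters? no. So the operation is not an Authorised Installation.
Under section 14: not an Accredited Facility (section 8)? no; or Authorised Installation (section 13)? no. So the operation is not an Approved Operation.
Under section 1: the operation is carried on at a single site? no; or the operation handles listed hazardous substances? no. So the operation is not a Class-C Operation.
Under section 9: best available techniques are applied? no; the operator is not a public body? no; the site is within a groundwater protection zone? no — 0 of 3 hold (need ≥2) → not satisfied.
Under section 7: best available techniques are not applied? yes; and Class-C Operation (section 1)? no; and Approved Undertaking (section 9)? no. So the operation is not a Supervised Undertaking.
Under section 10: Class-A Operation (section 6)? no; or Approved Operation (section 14)? no; or Supervised Undertaking (section 7)? no. So the operation is not a Tier I Activity.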